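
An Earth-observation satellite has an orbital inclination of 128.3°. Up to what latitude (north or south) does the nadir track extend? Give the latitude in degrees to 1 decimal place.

51.7°

Retrograde orbit: the ground track reaches ±(180° − i) = ±(180 − 128.3) = ±51.7°.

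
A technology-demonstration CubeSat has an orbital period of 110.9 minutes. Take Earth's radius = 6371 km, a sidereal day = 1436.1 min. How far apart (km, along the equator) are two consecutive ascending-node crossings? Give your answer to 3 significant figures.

3090 km

T = 110.9 min = 6654.0 s.
During one orbit Earth rotates (6654.0 / 86166) × 360° = 27.80°.
At the equator that is 27.80° × (2π·6371/360) km/° = 27.80 × 111.2 = 3091 km.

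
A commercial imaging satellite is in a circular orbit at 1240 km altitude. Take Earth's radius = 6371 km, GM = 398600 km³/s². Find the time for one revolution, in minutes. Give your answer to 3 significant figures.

110 min

Semi-major axis a = 6371 + 1240 = 7611 km. Period T = 2π√(a³/μ) = 2π√(7611³/398600) = 6608.1 s = 110.13 min.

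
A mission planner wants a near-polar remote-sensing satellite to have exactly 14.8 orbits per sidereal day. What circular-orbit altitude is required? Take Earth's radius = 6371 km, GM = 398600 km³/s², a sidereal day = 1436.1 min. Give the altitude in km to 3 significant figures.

624 km

Required period T = 86166 / 14.8 = 5822.0 s.
From T = 2π√(a³/μ): a = (μ T²/4π²)^(1/3) = (398600 × 5822.0² / 4π²)^(1/3) = 6995 km.
Altitude h = a − R = 6995 − 6371 = 624 km.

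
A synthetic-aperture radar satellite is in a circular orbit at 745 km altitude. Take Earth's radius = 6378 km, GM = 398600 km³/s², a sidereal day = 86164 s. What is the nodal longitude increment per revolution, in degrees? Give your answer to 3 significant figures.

Semi-major axis a = 6378 + 745 = 7123 km. Period T = 2π√(a³/μ) = 2π√(7123³/398600) = 5982.8 s = 99.71 min.
During one orbit Earth rotates (5982.8 / 86164) × 360° = 25.00°.

25.0°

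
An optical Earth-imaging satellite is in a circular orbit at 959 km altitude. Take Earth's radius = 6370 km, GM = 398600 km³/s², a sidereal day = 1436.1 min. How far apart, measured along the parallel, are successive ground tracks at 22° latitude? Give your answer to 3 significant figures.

2690 km

Semi-major axis a = 6370 + 959 = 7329 km. Period T = 2π√(a³/μ) = 2π√(7329³/398600) = 6244.2 s = 104.07 min.
Node shift per orbit = (6244.2/86166) × 360° = 26.09°.
Equatorial spacing = 26.09 × 111.2 km/° = 2900 km.
At 22° latitude, spacing = 2900 × cos(22°) = 2689 km.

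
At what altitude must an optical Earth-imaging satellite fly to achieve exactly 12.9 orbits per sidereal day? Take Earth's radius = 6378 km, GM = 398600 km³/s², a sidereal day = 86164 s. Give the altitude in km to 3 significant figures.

1290 km

Required period T = 86164 / 12.9 = 6679.4 s.
From T = 2π√(a³/μ): a = (μ T²/4π²)^(1/3) = (398600 × 6679.4² / 4π²)^(1/3) = 7666 km.
Altitude h = a − R = 7666 − 6378 = 1288 km.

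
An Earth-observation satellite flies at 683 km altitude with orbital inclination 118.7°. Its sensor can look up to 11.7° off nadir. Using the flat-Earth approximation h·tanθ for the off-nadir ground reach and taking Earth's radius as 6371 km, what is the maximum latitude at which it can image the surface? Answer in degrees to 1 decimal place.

62.6°

Retrograde orbit: the ground track reaches ±(180° − i) = ±(180 − 118.7) = ±61.3°.
Sensor half-swath on the ground ≈ 683·tan(11.7°) = 141 km = 1.27° of latitude.
Maximum observable latitude ≈ 61.3 + 1.27 = 62.6°.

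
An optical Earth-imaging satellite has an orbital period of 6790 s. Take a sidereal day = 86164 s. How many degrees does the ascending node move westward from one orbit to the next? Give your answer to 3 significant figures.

28.4°

During one orbit Earth rotates (6790.0 / 86164) × 360° = 28.37°.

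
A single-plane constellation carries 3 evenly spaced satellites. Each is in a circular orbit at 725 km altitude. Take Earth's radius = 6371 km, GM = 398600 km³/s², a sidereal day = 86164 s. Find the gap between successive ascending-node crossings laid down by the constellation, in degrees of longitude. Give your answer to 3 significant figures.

Semi-major axis a = 6371 + 725 = 7096 km. Period T = 2π√(a³/μ) = 2π√(7096³/398600) = 5948.8 s = 99.15 min.
Single-satellite node shift = (5948.8/86164) × 360° = 24.85°.
With 3 satellites evenly phased, successive equator crossings are 24.85/3 = 8.285° apart.

8.28°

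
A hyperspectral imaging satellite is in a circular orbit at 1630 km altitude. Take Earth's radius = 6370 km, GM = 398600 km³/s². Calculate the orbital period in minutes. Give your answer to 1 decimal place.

118.7 min

Semi-major axis a = 6370 + 1630 = 8000 km. Period T = 2π√(a³/μ) = 2π√(8000³/398600) = 7121.1 s = 118.68 min.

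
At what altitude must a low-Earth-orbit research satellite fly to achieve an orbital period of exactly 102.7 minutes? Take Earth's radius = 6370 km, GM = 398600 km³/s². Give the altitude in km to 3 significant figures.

T = 102.7 min = 6162.0 s.
From T = 2π√(a³/μ): a = (μ T²/4π²)^(1/3) = (398600 × 6162.0² / 4π²)^(1/3) = 7265 km.
Altitude h = a − R = 7265 − 6370 = 895 km.

895 km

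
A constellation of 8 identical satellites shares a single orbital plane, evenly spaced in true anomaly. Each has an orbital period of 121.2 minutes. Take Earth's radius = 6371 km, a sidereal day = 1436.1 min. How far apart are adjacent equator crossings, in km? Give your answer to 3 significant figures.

T = 121.2 min = 7272.0 s.
Single-satellite node shift = (7272.0/86166) × 360° = 30.38°.
With 8 satellites evenly phased, successive equator crossings are 30.38/8 = 3.798° apart.
That is 3.798 × 111.2 = 422 km at the equator.

422 km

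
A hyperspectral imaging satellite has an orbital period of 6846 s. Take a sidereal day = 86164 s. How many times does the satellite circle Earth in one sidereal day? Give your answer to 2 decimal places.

Orbits per sidereal day = 86164 / 6846.0 = 12.586.

12.59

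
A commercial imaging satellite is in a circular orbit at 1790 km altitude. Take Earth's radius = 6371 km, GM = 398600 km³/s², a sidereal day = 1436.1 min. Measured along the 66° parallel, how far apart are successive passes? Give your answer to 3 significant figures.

Semi-major axis a = 6371 + 1790 = 8161 km. Period T = 2π√(a³/μ) = 2π√(8161³/398600) = 7337.1 s = 122.29 min.
Node shift per orbit = (7337.1/86166) × 360° = 30.65°.
Equatorial spacing = 30.65 × 111.2 km/° = 3409 km.
At 66° latitude, spacing = 3409 × cos(66°) = 1386 km.

1390 km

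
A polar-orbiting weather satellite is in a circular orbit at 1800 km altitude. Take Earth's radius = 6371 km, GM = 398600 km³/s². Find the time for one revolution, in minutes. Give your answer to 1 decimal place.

Semi-major axis a = 6371 + 1800 = 8171 km. Period T = 2π√(a³/μ) = 2π√(8171³/398600) = 7350.6 s = 122.51 min.

122.5 min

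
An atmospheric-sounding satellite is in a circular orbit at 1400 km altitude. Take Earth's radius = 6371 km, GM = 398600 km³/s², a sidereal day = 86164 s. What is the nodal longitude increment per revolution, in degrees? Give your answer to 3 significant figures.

28.5°

Semi-major axis a = 6371 + 1400 = 7771 km. Period T = 2π√(a³/μ) = 2π√(7771³/398600) = 6817.5 s = 113.63 min.
During one orbit Earth rotates (6817.5 / 86164) × 360° = 28.48°.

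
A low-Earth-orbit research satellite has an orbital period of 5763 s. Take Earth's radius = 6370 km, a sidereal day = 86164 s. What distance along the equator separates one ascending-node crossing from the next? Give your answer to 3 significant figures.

2680 km

During one orbit Earth rotates (5763.0 / 86164) × 360° = 24.08°.
At the equator that is 24.08° × (2π·6370/360) km/° = 24.08 × 111.2 = 2677 km.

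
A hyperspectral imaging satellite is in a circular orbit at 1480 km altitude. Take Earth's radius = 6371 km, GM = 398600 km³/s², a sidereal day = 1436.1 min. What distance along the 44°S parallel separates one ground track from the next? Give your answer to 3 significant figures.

Semi-major axis a = 6371 + 1480 = 7851 km. Period T = 2π√(a³/μ) = 2π√(7851³/398600) = 6923.1 s = 115.38 min.
Node shift per orbit = (6923.1/86166) × 360° = 28.92°.
Equatorial spacing = 28.92 × 111.2 km/° = 3216 km.
At 44° latitude, spacing = 3216 × cos(44°) = 2314 km.

2310 km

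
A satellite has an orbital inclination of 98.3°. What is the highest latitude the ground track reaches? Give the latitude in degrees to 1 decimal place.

Retrograde orbit: the ground track reaches ±(180° − i) = ±(180 − 98.3) = ±81.7°.

81.7°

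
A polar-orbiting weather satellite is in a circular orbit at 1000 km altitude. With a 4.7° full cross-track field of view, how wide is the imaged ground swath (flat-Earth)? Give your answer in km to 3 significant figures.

Half-angle = 4.7°/2 = 2.35°.
Swath width ≈ 2h·tan(θ/2) = 2 × 1000 × tan(2.35°) = 82.1 km.

82.1 km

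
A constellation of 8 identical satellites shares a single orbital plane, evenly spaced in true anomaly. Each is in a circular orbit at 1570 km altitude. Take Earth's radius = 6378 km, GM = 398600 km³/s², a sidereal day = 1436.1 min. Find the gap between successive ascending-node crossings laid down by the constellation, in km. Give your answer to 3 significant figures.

410 km

Semi-major axis a = 6378 + 1570 = 7948 km. Period T = 2π√(a³/μ) = 2π√(7948³/398600) = 7051.8 s = 117.53 min.
Single-satellite node shift = (7051.8/86166) × 360° = 29.46°.
With 8 satellites evenly phased, successive equator crossings are 29.46/8 = 3.683° apart.
That is 3.683 × 111.3 = 410 km at the equator.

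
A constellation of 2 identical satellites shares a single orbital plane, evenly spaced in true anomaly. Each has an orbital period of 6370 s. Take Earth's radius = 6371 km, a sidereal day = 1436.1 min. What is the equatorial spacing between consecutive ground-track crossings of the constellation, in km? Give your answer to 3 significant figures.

1480 km

Single-satellite node shift = (6370.0/86166) × 360° = 26.61°.
With 2 satellites evenly phased, successive equator crossings are 26.61/2 = 13.307° apart.
That is 13.307 × 111.2 = 1480 km at the equator.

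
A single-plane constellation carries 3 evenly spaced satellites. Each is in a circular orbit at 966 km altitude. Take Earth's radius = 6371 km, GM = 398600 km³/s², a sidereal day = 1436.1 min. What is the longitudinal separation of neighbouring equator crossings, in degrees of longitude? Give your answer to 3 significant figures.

8.71°

Semi-major axis a = 6371 + 966 = 7337 km. Period T = 2π√(a³/μ) = 2π√(7337³/398600) = 6254.4 s = 104.24 min.
Single-satellite node shift = (6254.4/86166) × 360° = 26.13°.
With 3 satellites evenly phased, successive equator crossings are 26.13/3 = 8.710° apart.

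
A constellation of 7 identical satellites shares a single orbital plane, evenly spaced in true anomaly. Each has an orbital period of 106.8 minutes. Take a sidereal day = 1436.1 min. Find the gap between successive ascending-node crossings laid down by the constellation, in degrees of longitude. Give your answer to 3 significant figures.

T = 106.8 min = 6408.0 s.
Single-satellite node shift = (6408.0/86166) × 360° = 26.77°.
With 7 satellites evenly phased, successive equator crossings are 26.77/7 = 3.825° apart.

3.82°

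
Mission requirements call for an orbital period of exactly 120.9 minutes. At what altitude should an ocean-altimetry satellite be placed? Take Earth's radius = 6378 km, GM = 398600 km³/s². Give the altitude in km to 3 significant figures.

T = 120.9 min = 7254.0 s.
From T = 2π√(a³/μ): a = (μ T²/4π²)^(1/3) = (398600 × 7254.0² / 4π²)^(1/3) = 8099 km.
Altitude h = a − R = 8099 − 6378 = 1721 km.

1720 km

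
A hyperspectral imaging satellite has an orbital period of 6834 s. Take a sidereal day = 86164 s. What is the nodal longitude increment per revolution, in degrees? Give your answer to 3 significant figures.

28.6°

During one orbit Earth rotates (6834.0 / 86164) × 360° = 28.55°.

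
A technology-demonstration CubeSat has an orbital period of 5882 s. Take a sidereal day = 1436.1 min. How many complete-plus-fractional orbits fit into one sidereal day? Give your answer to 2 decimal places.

Orbits per sidereal day = 86166 / 5882.0 = 14.649.

14.65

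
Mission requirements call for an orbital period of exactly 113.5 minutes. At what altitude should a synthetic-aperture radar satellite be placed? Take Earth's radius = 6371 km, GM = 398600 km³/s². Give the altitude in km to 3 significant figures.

T = 113.5 min = 6810.0 s.
From T = 2π√(a³/μ): a = (μ T²/4π²)^(1/3) = (398600 × 6810.0² / 4π²)^(1/3) = 7765 km.
Altitude h = a − R = 7765 − 6371 = 1394 km.

1390 km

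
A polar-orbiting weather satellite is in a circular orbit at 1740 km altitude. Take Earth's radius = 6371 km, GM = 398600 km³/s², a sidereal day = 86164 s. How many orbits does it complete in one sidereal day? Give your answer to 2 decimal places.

11.85

Semi-major axis a = 6371 + 1740 = 8111 km. Period T = 2π√(a³/μ) = 2π√(8111³/398600) = 7269.8 s = 121.16 min.
Orbits per sidereal day = 86164 / 7269.8 = 11.852.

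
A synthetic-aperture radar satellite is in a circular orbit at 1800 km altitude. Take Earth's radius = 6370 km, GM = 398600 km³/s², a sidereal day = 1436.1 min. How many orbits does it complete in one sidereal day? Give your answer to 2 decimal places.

Semi-major axis a = 6370 + 1800 = 8170 km. Period T = 2π√(a³/μ) = 2π√(8170³/398600) = 7349.3 s = 122.49 min.
Orbits per sidereal day = 86166 / 7349.3 = 11.724.

11.72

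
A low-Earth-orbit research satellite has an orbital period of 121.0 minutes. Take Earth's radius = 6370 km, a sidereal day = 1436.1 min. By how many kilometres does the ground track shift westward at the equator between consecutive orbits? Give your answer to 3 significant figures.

T = 121.0 min = 7260.0 s.
During one orbit Earth rotates (7260.0 / 86166) × 360° = 30.33°.
At the equator that is 30.33° × (2π·6370/360) km/° = 30.33 × 111.2 = 3372 km.

3370 km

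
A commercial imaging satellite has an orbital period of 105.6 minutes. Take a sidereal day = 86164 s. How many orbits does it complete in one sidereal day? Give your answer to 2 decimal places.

13.60

T = 105.6 min = 6336.0 s.
Orbits per sidereal day = 86164 / 6336.0 = 13.599.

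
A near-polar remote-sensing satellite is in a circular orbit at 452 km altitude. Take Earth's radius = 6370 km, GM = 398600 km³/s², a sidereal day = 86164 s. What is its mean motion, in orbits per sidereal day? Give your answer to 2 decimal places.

15.37

Semi-major axis a = 6370 + 452 = 6822 km. Period T = 2π√(a³/μ) = 2π√(6822³/398600) = 5607.6 s = 93.46 min.
Orbits per sidereal day = 86164 / 5607.6 = 15.366.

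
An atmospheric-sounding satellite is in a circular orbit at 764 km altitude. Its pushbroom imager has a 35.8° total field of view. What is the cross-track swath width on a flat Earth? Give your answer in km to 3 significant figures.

Half-angle = 35.8°/2 = 17.9°.
Swath width ≈ 2h·tan(θ/2) = 2 × 764 × tan(17.9°) = 493.5 km.

494 km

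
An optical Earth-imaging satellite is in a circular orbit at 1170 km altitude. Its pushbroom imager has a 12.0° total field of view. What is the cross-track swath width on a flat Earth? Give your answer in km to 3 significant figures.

246 km

Half-angle = 12.0°/2 = 6°.
Swath width ≈ 2h·tan(θ/2) = 2 × 1170 × tan(6°) = 245.9 km.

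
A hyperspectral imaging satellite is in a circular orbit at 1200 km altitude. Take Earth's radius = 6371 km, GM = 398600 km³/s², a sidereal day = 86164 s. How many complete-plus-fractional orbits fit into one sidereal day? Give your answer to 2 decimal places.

13.14

Semi-major axis a = 6371 + 1200 = 7571 km. Period T = 2π√(a³/μ) = 2π√(7571³/398600) = 6556.0 s = 109.27 min.
Orbits per sidereal day = 86164 / 6556.0 = 13.143.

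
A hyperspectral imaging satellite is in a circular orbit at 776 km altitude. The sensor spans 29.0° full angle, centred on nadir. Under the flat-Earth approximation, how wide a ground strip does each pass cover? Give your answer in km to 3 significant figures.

Half-angle = 29.0°/2 = 14.5°.
Swath width ≈ 2h·tan(θ/2) = 2 × 776 × tan(14.5°) = 401.4 km.

401 km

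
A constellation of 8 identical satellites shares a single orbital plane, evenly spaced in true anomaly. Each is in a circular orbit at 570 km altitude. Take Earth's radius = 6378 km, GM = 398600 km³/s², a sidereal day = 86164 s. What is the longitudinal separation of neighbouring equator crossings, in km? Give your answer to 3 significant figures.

Semi-major axis a = 6378 + 570 = 6948 km. Period T = 2π√(a³/μ) = 2π√(6948³/398600) = 5763.7 s = 96.06 min.
Single-satellite node shift = (5763.7/86164) × 360° = 24.08°.
With 8 satellites evenly phased, successive equator crossings are 24.08/8 = 3.010° apart.
That is 3.010 × 111.3 = 335 km at the equator.

335 km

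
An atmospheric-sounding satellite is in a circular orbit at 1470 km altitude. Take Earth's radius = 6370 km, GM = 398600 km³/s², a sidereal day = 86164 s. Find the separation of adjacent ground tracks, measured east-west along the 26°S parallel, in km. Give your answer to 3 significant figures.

Semi-major axis a = 6370 + 1470 = 7840 km. Period T = 2π√(a³/μ) = 2π√(7840³/398600) = 6908.5 s = 115.14 min.
Node shift per orbit = (6908.5/86164) × 360° = 28.86°.
Equatorial spacing = 28.86 × 111.2 km/° = 3209 km.
At 26° latitude, spacing = 3209 × cos(26°) = 2884 km.

2880 km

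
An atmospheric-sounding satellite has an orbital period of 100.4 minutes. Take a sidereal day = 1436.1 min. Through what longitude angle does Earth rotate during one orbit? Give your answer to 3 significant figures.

T = 100.4 min = 6024.0 s.
During one orbit Earth rotates (6024.0 / 86166) × 360° = 25.17°.

25.2°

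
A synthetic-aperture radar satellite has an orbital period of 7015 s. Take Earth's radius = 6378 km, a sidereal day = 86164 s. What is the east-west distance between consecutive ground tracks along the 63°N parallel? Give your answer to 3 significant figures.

Node shift per orbit = (7015.0/86164) × 360° = 29.31°.
Equatorial spacing = 29.31 × 111.3 km/° = 3263 km.
At 63° latitude, spacing = 3263 × cos(63°) = 1481 km.

1480 km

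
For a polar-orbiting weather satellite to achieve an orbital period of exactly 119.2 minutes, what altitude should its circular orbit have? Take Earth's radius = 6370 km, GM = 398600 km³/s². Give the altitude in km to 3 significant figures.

T = 119.2 min = 7152.0 s.
From T = 2π√(a³/μ): a = (μ T²/4π²)^(1/3) = (398600 × 7152.0² / 4π²)^(1/3) = 8023 km.
Altitude h = a − R = 8023 − 6370 = 1653 km.

1650 km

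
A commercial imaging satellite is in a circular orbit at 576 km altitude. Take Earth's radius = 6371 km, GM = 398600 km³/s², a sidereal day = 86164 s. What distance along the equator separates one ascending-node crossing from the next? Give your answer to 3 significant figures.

Semi-major axis a = 6371 + 576 = 6947 km. Period T = 2π√(a³/μ) = 2π√(6947³/398600) = 5762.4 s = 96.04 min.
During one orbit Earth rotates (5762.4 / 86164) × 360° = 24.08°.
At the equator that is 24.08° × (2π·6371/360) km/° = 24.08 × 111.2 = 2677 km.

2680 km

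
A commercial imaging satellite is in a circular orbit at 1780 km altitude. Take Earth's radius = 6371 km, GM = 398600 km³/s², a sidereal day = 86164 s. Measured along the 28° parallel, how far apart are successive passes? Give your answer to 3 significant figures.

3000 km

Semi-major axis a = 6371 + 1780 = 8151 km. Period T = 2π√(a³/μ) = 2π√(8151³/398600) = 7323.6 s = 122.06 min.
Node shift per orbit = (7323.6/86164) × 360° = 30.60°.
Equatorial spacing = 30.60 × 111.2 km/° = 3402 km.
At 28° latitude, spacing = 3402 × cos(28°) = 3004 km.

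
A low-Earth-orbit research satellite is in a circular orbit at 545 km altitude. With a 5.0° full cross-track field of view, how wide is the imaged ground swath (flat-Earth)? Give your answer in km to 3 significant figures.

47.6 km

Half-angle = 5.0°/2 = 2.5°.
Swath width ≈ 2h·tan(θ/2) = 2 × 545 × tan(2.5°) = 47.6 km.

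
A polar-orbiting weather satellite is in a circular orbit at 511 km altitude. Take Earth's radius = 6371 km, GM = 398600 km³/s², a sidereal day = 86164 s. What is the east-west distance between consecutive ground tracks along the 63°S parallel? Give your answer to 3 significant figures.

Semi-major axis a = 6371 + 511 = 6882 km. Period T = 2π√(a³/μ) = 2π√(6882³/398600) = 5681.8 s = 94.70 min.
Node shift per orbit = (5681.8/86164) × 360° = 23.74°.
Equatorial spacing = 23.74 × 111.2 km/° = 2640 km.
At 63° latitude, spacing = 2640 × cos(63°) = 1198 km.

1200 km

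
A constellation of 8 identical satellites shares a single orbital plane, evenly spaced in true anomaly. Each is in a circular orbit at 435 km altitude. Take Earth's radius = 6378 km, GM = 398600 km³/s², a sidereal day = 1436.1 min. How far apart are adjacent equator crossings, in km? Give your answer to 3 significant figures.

Semi-major axis a = 6378 + 435 = 6813 km. Period T = 2π√(a³/μ) = 2π√(6813³/398600) = 5596.5 s = 93.28 min.
Single-satellite node shift = (5596.5/86166) × 360° = 23.38°.
With 8 satellites evenly phased, successive equator crossings are 23.38/8 = 2.923° apart.
That is 2.923 × 111.3 = 325 km at the equator.

325 km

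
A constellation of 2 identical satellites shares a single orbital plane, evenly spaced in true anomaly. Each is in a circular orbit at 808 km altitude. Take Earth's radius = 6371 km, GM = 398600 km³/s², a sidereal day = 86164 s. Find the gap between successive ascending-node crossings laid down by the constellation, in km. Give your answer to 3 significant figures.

Semi-major axis a = 6371 + 808 = 7179 km. Period T = 2π√(a³/μ) = 2π√(7179³/398600) = 6053.5 s = 100.89 min.
Single-satellite node shift = (6053.5/86164) × 360° = 25.29°.
With 2 satellites evenly phased, successive equator crossings are 25.29/2 = 12.646° apart.
That is 12.646 × 111.2 = 1406 km at the equator.

1410 km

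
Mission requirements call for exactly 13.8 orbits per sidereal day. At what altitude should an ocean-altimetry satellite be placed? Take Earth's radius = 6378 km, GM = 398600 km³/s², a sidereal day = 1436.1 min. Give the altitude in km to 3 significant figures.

951 km

Required period T = 86166 / 13.8 = 6243.9 s.
From T = 2π√(a³/μ): a = (μ T²/4π²)^(1/3) = (398600 × 6243.9² / 4π²)^(1/3) = 7329 km.
Altitude h = a − R = 7329 − 6378 = 951 km.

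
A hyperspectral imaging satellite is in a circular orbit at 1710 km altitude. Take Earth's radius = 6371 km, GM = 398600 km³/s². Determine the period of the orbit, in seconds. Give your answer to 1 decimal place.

Semi-major axis a = 6371 + 1710 = 8081 km. Period T = 2π√(a³/μ) = 2π√(8081³/398600) = 7229.5 s = 120.49 min.

7229.5 seconds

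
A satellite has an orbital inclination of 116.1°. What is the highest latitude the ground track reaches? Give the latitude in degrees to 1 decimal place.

Retrograde orbit: the ground track reaches ±(180° − i) = ±(180 − 116.1) = ±63.9°.

63.9°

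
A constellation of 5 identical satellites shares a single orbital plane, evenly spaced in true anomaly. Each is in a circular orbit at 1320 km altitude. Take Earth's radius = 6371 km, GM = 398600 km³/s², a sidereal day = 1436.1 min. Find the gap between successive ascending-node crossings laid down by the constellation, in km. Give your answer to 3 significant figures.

624 km

Semi-major axis a = 6371 + 1320 = 7691 km. Period T = 2π√(a³/μ) = 2π√(7691³/398600) = 6712.5 s = 111.88 min.
Single-satellite node shift = (6712.5/86166) × 360° = 28.04°.
With 5 satellites evenly phased, successive equator crossings are 28.04/5 = 5.609° apart.
That is 5.609 × 111.2 = 624 km at the equator.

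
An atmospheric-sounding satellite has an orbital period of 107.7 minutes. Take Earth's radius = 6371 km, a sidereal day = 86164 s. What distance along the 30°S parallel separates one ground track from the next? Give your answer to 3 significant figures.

T = 107.7 min = 6462.0 s.
Node shift per orbit = (6462.0/86164) × 360° = 27.00°.
Equatorial spacing = 27.00 × 111.2 km/° = 3002 km.
At 30° latitude, spacing = 3002 × cos(30°) = 2600 km.

2600 km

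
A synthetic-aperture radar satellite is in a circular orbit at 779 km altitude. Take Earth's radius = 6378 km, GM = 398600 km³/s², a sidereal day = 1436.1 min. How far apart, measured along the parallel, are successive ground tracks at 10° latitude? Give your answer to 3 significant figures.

Semi-major axis a = 6378 + 779 = 7157 km. Period T = 2π√(a³/μ) = 2π√(7157³/398600) = 6025.7 s = 100.43 min.
Node shift per orbit = (6025.7/86166) × 360° = 25.18°.
Equatorial spacing = 25.18 × 111.3 km/° = 2802 km.
At 10° latitude, spacing = 2802 × cos(10°) = 2760 km.

2760 km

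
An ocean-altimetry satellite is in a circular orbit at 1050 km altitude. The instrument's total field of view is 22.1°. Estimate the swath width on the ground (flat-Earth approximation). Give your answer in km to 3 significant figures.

Half-angle = 22.1°/2 = 11.05°.
Swath width ≈ 2h·tan(θ/2) = 2 × 1050 × tan(11.05°) = 410.1 km.

410 km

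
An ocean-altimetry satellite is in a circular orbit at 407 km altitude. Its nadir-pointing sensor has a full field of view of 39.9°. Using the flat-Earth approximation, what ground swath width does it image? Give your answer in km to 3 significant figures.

295 km

Half-angle = 39.9°/2 = 19.95°.
Swath width ≈ 2h·tan(θ/2) = 2 × 407 × tan(19.95°) = 295.5 km.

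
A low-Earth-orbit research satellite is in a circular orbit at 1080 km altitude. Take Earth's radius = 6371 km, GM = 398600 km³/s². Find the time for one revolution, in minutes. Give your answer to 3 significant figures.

Semi-major axis a = 6371 + 1080 = 7451 km. Period T = 2π√(a³/μ) = 2π√(7451³/398600) = 6400.8 s = 106.68 min.

107 min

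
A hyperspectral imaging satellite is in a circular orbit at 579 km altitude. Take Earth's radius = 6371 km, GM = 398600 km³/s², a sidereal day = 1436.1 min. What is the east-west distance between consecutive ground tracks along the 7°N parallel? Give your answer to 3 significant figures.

Semi-major axis a = 6371 + 579 = 6950 km. Period T = 2π√(a³/μ) = 2π√(6950³/398600) = 5766.2 s = 96.10 min.
Node shift per orbit = (5766.2/86166) × 360° = 24.09°.
Equatorial spacing = 24.09 × 111.2 km/° = 2679 km.
At 7° latitude, spacing = 2679 × cos(7°) = 2659 km.

2660 km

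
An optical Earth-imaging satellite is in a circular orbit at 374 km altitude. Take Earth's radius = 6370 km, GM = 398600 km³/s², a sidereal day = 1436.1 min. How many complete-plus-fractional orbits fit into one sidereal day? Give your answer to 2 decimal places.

Semi-major axis a = 6370 + 374 = 6744 km. Period T = 2π√(a³/μ) = 2π√(6744³/398600) = 5511.7 s = 91.86 min.
Orbits per sidereal day = 86166 / 5511.7 = 15.633.

15.63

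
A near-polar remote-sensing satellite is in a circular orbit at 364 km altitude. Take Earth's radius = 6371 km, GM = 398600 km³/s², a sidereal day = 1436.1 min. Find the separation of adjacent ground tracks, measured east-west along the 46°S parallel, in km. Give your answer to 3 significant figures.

1780 km

Semi-major axis a = 6371 + 364 = 6735 km. Period T = 2π√(a³/μ) = 2π√(6735³/398600) = 5500.7 s = 91.68 min.
Node shift per orbit = (5500.7/86166) × 360° = 22.98°.
Equatorial spacing = 22.98 × 111.2 km/° = 2555 km.
At 46° latitude, spacing = 2555 × cos(46°) = 1775 km.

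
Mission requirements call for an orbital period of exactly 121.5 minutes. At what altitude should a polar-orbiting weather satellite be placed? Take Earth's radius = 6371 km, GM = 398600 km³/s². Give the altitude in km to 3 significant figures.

1760 km

T = 121.5 min = 7290.0 s.
From T = 2π√(a³/μ): a = (μ T²/4π²)^(1/3) = (398600 × 7290.0² / 4π²)^(1/3) = 8126 km.
Altitude h = a − R = 8126 − 6371 = 1755 km.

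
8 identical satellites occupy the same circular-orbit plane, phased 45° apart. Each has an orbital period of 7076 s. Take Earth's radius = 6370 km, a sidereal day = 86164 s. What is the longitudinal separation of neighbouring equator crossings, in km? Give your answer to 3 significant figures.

Single-satellite node shift = (7076.0/86164) × 360° = 29.56°.
With 8 satellites evenly phased, successive equator crossings are 29.56/8 = 3.696° apart.
That is 3.696 × 111.2 = 411 km at the equator.

411 km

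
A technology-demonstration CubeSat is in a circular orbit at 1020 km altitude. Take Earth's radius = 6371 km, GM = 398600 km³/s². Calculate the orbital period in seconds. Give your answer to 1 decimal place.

Semi-major axis a = 6371 + 1020 = 7391 km. Period T = 2π√(a³/μ) = 2π√(7391³/398600) = 6323.6 s = 105.39 min.

6323.6 seconds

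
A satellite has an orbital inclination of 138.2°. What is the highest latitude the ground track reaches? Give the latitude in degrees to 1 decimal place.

41.8°

Retrograde orbit: the ground track reaches ±(180° − i) = ±(180 − 138.2) = ±41.8°.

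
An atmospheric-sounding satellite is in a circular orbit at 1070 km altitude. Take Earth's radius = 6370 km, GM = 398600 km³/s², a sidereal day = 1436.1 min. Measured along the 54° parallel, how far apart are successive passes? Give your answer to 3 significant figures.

Semi-major axis a = 6370 + 1070 = 7440 km. Period T = 2π√(a³/μ) = 2π√(7440³/398600) = 6386.6 s = 106.44 min.
Node shift per orbit = (6386.6/86166) × 360° = 26.68°.
Equatorial spacing = 26.68 × 111.2 km/° = 2967 km.
At 54° latitude, spacing = 2967 × cos(54°) = 1744 km.

1740 km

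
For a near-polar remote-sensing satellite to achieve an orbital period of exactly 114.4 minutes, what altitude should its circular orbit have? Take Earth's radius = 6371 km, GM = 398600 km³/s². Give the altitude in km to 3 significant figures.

T = 114.4 min = 6864.0 s.
From T = 2π√(a³/μ): a = (μ T²/4π²)^(1/3) = (398600 × 6864.0² / 4π²)^(1/3) = 7806 km.
Altitude h = a − R = 7806 − 6371 = 1435 km.

1440 km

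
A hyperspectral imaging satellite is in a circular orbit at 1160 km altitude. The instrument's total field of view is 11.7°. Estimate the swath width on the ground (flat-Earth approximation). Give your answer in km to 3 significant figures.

Half-angle = 11.7°/2 = 5.85°.
Swath width ≈ 2h·tan(θ/2) = 2 × 1160 × tan(5.85°) = 237.7 km.

238 km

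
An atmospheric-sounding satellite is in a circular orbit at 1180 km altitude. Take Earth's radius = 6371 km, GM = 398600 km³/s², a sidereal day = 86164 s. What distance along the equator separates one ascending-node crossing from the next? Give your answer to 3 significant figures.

Semi-major axis a = 6371 + 1180 = 7551 km. Period T = 2π√(a³/μ) = 2π√(7551³/398600) = 6530.1 s = 108.83 min.
During one orbit Earth rotates (6530.1 / 86164) × 360° = 27.28°.
At the equator that is 27.28° × (2π·6371/360) km/° = 27.28 × 111.2 = 3034 km.

3030 km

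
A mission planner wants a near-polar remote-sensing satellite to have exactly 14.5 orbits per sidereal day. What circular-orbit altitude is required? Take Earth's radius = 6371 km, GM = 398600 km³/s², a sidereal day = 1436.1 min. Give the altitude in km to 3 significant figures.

Required period T = 86166 / 14.5 = 5942.5 s.
From T = 2π√(a³/μ): a = (μ T²/4π²)^(1/3) = (398600 × 5942.5² / 4π²)^(1/3) = 7091 km.
Altitude h = a − R = 7091 − 6371 = 720 km.

720 km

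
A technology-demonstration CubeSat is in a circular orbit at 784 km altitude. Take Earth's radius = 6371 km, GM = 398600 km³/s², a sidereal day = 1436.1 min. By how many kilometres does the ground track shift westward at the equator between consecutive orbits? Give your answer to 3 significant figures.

Semi-major axis a = 6371 + 784 = 7155 km. Period T = 2π√(a³/μ) = 2π√(7155³/398600) = 6023.2 s = 100.39 min.
During one orbit Earth rotates (6023.2 / 86166) × 360° = 25.16°.
At the equator that is 25.16° × (2π·6371/360) km/° = 25.16 × 111.2 = 2798 km.

2800 km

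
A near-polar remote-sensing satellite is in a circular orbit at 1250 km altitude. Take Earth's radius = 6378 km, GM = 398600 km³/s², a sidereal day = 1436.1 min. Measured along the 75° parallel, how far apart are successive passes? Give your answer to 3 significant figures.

Semi-major axis a = 6378 + 1250 = 7628 km. Period T = 2π√(a³/μ) = 2π√(7628³/398600) = 6630.2 s = 110.50 min.
Node shift per orbit = (6630.2/86166) × 360° = 27.70°.
Equatorial spacing = 27.70 × 111.3 km/° = 3084 km.
At 75° latitude, spacing = 3084 × cos(75°) = 798 km.

798 km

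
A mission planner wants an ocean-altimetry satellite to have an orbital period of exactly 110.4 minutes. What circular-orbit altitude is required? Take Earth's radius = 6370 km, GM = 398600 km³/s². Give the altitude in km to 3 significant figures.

1250 km

T = 110.4 min = 6624.0 s.
From T = 2π√(a³/μ): a = (μ T²/4π²)^(1/3) = (398600 × 6624.0² / 4π²)^(1/3) = 7623 km.
Altitude h = a − R = 7623 − 6370 = 1253 km.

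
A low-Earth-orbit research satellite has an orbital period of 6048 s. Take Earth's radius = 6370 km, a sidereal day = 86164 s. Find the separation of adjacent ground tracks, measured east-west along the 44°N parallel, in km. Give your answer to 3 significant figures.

Node shift per orbit = (6048.0/86164) × 360° = 25.27°.
Equatorial spacing = 25.27 × 111.2 km/° = 2809 km.
At 44° latitude, spacing = 2809 × cos(44°) = 2021 km.

2020 km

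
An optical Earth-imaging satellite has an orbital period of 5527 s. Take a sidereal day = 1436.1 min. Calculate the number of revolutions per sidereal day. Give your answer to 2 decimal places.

15.59

Orbits per sidereal day = 86166 / 5527.0 = 15.590.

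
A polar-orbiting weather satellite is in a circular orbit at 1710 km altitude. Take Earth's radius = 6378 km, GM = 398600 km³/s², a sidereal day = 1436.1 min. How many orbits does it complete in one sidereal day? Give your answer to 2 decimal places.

11.90

Semi-major axis a = 6378 + 1710 = 8088 km. Period T = 2π√(a³/μ) = 2π√(8088³/398600) = 7238.9 s = 120.65 min.
Orbits per sidereal day = 86166 / 7238.9 = 11.903.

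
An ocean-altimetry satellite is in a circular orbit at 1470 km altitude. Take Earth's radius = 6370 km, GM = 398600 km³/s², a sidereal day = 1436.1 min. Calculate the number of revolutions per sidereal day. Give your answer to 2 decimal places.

12.47

Semi-major axis a = 6370 + 1470 = 7840 km. Period T = 2π√(a³/μ) = 2π√(7840³/398600) = 6908.5 s = 115.14 min.
Orbits per sidereal day = 86166 / 6908.5 = 12.472.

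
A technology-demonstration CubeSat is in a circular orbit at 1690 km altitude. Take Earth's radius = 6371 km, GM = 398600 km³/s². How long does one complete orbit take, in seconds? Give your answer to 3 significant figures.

7200 seconds

Semi-major axis a = 6371 + 1690 = 8061 km. Period T = 2π√(a³/μ) = 2π√(8061³/398600) = 7202.7 s = 120.04 min.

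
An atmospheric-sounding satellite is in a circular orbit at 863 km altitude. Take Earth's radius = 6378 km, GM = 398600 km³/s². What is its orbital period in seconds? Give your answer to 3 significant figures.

6130 seconds

Semi-major axis a = 6378 + 863 = 7241 km. Period T = 2π√(a³/μ) = 2π√(7241³/398600) = 6132.1 s = 102.20 min.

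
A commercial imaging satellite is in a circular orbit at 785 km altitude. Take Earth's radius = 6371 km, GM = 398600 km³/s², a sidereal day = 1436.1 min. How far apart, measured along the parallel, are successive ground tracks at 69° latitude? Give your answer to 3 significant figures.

1000 km

Semi-major axis a = 6371 + 785 = 7156 km. Period T = 2π√(a³/μ) = 2π√(7156³/398600) = 6024.4 s = 100.41 min.
Node shift per orbit = (6024.4/86166) × 360° = 25.17°.
Equatorial spacing = 25.17 × 111.2 km/° = 2799 km.
At 69° latitude, spacing = 2799 × cos(69°) = 1003 km.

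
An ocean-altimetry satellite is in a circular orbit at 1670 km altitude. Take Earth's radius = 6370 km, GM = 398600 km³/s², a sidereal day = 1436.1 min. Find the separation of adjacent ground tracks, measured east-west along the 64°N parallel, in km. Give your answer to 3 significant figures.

Semi-major axis a = 6370 + 1670 = 8040 km. Period T = 2π√(a³/μ) = 2π√(8040³/398600) = 7174.6 s = 119.58 min.
Node shift per orbit = (7174.6/86166) × 360° = 29.98°.
Equatorial spacing = 29.98 × 111.2 km/° = 3333 km.
At 64° latitude, spacing = 3333 × cos(64°) = 1461 km.

1460 km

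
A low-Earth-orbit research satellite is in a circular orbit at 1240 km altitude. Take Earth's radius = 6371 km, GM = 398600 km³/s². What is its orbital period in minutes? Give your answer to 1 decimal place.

Semi-major axis a = 6371 + 1240 = 7611 km. Period T = 2π√(a³/μ) = 2π√(7611³/398600) = 6608.1 s = 110.13 min.

110.1 min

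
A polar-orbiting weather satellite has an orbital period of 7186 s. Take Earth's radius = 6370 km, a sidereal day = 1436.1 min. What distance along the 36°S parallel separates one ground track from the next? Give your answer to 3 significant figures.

Node shift per orbit = (7186.0/86166) × 360° = 30.02°.
Equatorial spacing = 30.02 × 111.2 km/° = 3338 km.
At 36° latitude, spacing = 3338 × cos(36°) = 2700 km.

2700 km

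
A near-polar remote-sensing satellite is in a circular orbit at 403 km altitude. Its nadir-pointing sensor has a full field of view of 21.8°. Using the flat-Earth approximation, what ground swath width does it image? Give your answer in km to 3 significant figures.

155 km

Half-angle = 21.8°/2 = 10.9°.
Swath width ≈ 2h·tan(θ/2) = 2 × 403 × tan(10.9°) = 155.2 km.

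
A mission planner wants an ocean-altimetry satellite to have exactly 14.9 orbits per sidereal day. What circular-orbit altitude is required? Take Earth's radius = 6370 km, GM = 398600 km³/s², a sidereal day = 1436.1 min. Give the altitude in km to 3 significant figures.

593 km

Required period T = 86166 / 14.9 = 5783.0 s.
From T = 2π√(a³/μ): a = (μ T²/4π²)^(1/3) = (398600 × 5783.0² / 4π²)^(1/3) = 6963 km.
Altitude h = a − R = 6963 − 6370 = 593 km.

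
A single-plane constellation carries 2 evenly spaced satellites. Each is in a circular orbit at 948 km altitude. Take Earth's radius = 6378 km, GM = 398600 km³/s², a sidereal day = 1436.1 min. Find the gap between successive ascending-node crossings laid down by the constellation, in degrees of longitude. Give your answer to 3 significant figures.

13.0°

Semi-major axis a = 6378 + 948 = 7326 km. Period T = 2π√(a³/μ) = 2π√(7326³/398600) = 6240.4 s = 104.01 min.
Single-satellite node shift = (6240.4/86166) × 360° = 26.07°.
With 2 satellites evenly phased, successive equator crossings are 26.07/2 = 13.036° apart.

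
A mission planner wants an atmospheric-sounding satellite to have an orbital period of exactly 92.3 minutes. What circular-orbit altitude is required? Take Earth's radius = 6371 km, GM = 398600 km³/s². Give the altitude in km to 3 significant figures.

394 km

T = 92.3 min = 5538.0 s.
From T = 2π√(a³/μ): a = (μ T²/4π²)^(1/3) = (398600 × 5538.0² / 4π²)^(1/3) = 6765 km.
Altitude h = a − R = 6765 − 6371 = 394 km.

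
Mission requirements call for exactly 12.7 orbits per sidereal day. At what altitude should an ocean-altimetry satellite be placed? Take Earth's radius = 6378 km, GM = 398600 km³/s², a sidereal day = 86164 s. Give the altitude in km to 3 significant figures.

Required period T = 86164 / 12.7 = 6784.6 s.
From T = 2π√(a³/μ): a = (μ T²/4π²)^(1/3) = (398600 × 6784.6² / 4π²)^(1/3) = 7746 km.
Altitude h = a − R = 7746 − 6378 = 1368 km.

1370 km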